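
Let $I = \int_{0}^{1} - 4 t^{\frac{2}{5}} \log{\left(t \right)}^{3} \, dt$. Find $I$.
$\frac{15000}{2401}$

Begin with the known integral
$$J(a) = \int_{0}^{1} - 4 t^{a} \, dt = - \frac{4}{a + 1}.$$

Differentiating under the integral sign brings down a factor of $\ln t$:
$$\frac{dJ}{da} = \int_{0}^{1} - 4 t^{a} \log{\left(t \right)} \, dt = \frac{4}{\left(a + 1\right)^{2}}.$$

Repeating $3$ times in total — each differentiation brings down another $\ln t$ — gives
$$\frac{d^{3}J}{da^{3}} = \int_{0}^{1} - 4 t^{a} \log{\left(t \right)}^{3} \, dt = \frac{24}{\left(a + 1\right)^{4}},$$
and the integrand here is exactly the target integrand, so $I = \frac{24}{\left(a + 1\right)^{4}}$.

Setting $a = \frac{2}{5}$:
$$I = \frac{15000}{2401}.$$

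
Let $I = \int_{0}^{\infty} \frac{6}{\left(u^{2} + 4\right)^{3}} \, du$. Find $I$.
$\frac{9 \pi}{256}$

Recall the elementary integral
$$J(a) = \int_{0}^{\infty} \frac{6}{a^{2} + u^{2}} \, du = \frac{3 \pi}{a}.$$

Differentiating under the integral sign with respect to $a$,
$$\frac{dJ}{da} = \int_{0}^{\infty} - \frac{12 a}{\left(a^{2} + u^{2}\right)^{2}} \, du = - \frac{3 \pi}{a^{2}},$$
so $\int_{0}^{\infty} \frac{6}{\left(a^{2} + u^{2}\right)^{2}} \, du = \frac{3 \pi}{2 a^{3}}$.

Repeating — each differentiation of $1/(u^2+a^2)^j$ produces $-2ja/(u^2+a^2)^{j+1}$ — and dividing through by $-2ja$ at each step yields, after $2$ differentiations in total,
$$\int_{0}^{\infty} \frac{6}{\left(a^{2} + u^{2}\right)^{3}} \, du = \frac{9 \pi}{8 a^{5}}.$$

Setting $a = 2$:
$$I = \frac{9 \pi}{256}.$$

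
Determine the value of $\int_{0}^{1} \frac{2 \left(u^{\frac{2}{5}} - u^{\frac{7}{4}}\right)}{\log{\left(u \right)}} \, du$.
$- \log{\left(\frac{3025}{784} \right)}$

Replace the exponent $\frac{7}{4}$ by a parameter $a$: let $I(a) = \int_{0}^{1} \frac{2 \left(u^{\frac{2}{5}} - u^{a}\right)}{\log{\left(u \right)}} \, du$.

Since $\dfrac{\partial}{\partial a}\,u^{a} = u^{a} \ln u$, the $\ln u$ in the denominator cancels and
$$\frac{dI}{da} = \int_{0}^{1} -2 u^{a} \, du = -2 \left[\frac{u^{a+1}}{a+1}\right]_0^1 = - \frac{2}{a + 1}.$$

Integrating with respect to $a$ gives $I(a) = - \log{\left(\frac{25 \left(a + 1\right)^{2}}{49} \right)} + C$.

At $a = \frac{2}{5}$ the integrand is identically $0$, so $I(\frac{2}{5}) = 0$. The closed form gives $0$, hence $C = 0$.

Setting $a = \frac{7}{4}$:
$$I = - \log{\left(\frac{3025}{784} \right)}.$$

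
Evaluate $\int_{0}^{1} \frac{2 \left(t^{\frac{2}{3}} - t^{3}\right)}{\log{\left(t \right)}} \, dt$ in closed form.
$\log{\left(\frac{25}{144} \right)}$

Introduce a parameter $a$ in the exponent: let $I(a) = \int_{0}^{1} \frac{2 \left(- t^{3} + t^{a}\right)}{\log{\left(t \right)}} \, dt$.

Since $\dfrac{\partial}{\partial a}\,t^{a} = t^{a} \ln t$, the $\ln t$ in the denominator cancels and
$$\frac{dI}{da} = \int_{0}^{1} 2 t^{a} \, dt = 2 \left[\frac{t^{a+1}}{a+1}\right]_0^1 = \frac{2}{a + 1}.$$

Integrating with respect to $a$ gives $I(a) = \log{\left(\frac{\left(a + 1\right)^{2}}{16} \right)} + C$.

At $a = 3$ the integrand is identically $0$, so $I(3) = 0$. The closed form gives $0$, hence $C = 0$.

Setting $a = \frac{2}{3}$:
$$I = \log{\left(\frac{25}{144} \right)}.$$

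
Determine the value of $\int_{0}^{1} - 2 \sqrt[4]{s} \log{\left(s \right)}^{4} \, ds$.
$- \frac{49152}{3125}$

Begin with the known integral
$$J(a) = \int_{0}^{1} - 2 s^{a} \, ds = - \frac{2}{a + 1}.$$

Differentiating under the integral sign brings down a factor of $\ln s$:
$$\frac{dJ}{da} = \int_{0}^{1} - 2 s^{a} \log{\left(s \right)} \, ds = \frac{2}{\left(a + 1\right)^{2}}.$$

Repeating $4$ times in total — each differentiation brings down another $\ln s$ — gives
$$\frac{d^{4}J}{da^{4}} = \int_{0}^{1} - 2 s^{a} \log{\left(s \right)}^{4} \, ds = - \frac{48}{\left(a + 1\right)^{5}},$$
and the integrand here is exactly the target integrand, so $I = - \frac{48}{\left(a + 1\right)^{5}}$.

Setting $a = \frac{1}{4}$:
$$I = - \frac{49152}{3125}.$$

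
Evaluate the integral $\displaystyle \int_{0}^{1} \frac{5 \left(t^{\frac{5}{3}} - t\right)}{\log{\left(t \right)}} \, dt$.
$- \log{\left(\frac{243}{1024} \right)}$

Replace the exponent $1$ by a parameter $a$: let $I(a) = \int_{0}^{1} \frac{5 \left(t^{\frac{5}{3}} - t^{a}\right)}{\log{\left(t \right)}} \, dt$.

Since $\dfrac{\partial}{\partial a}\,t^{a} = t^{a} \ln t$, the $\ln t$ in the denominator cancels and
$$\frac{dI}{da} = \int_{0}^{1} -5 t^{a} \, dt = -5 \left[\frac{t^{a+1}}{a+1}\right]_0^1 = - \frac{5}{a + 1}.$$

Integrating with respect to $a$ gives $I(a) = - \log{\left(\frac{243 \left(a + 1\right)^{5}}{32768} \right)} + C$.

At $a = \frac{5}{3}$ the integrand is identically $0$, so $I(\frac{5}{3}) = 0$. The closed form gives $0$, hence $C = 0$.

Setting $a = 1$:
$$I = - \log{\left(\frac{243}{1024} \right)}.$$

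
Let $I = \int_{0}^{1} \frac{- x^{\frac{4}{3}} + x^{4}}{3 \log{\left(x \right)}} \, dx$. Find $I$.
$- \frac{\log{\left(7 \right)}}{3} + \frac{\log{\left(15 \right)}}{3}$

Consider the one-parameter family: let $I(a) = \int_{0}^{1} \frac{x^{4} - x^{a}}{3 \log{\left(x \right)}} \, dx$.

Since $\dfrac{\partial}{\partial a}\,x^{a} = x^{a} \ln x$, the $\ln x$ in the denominator cancels and
$$\frac{dI}{da} = \int_{0}^{1} - \frac{1}{3} x^{a} \, dx = - \frac{1}{3} \left[\frac{x^{a+1}}{a+1}\right]_0^1 = - \frac{1}{3 a + 3}.$$

Integrating with respect to $a$ gives $I(a) = - \frac{\log{\left(a + 1 \right)}}{3} + \frac{\log{\left(5 \right)}}{3} + C$.

At $a = 4$ the integrand is identically $0$, so $I(4) = 0$. The closed form gives $0$, hence $C = 0$.

Setting $a = \frac{4}{3}$:
$$I = - \frac{\log{\left(7 \right)}}{3} + \frac{\log{\left(15 \right)}}{3}.$$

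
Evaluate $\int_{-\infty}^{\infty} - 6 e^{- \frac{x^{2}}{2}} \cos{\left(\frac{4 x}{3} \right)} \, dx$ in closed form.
$- \frac{6 \sqrt{2} \sqrt{\pi}}{e^{\frac{8}{9}}}$

Define $I(b) = \int_{-\infty}^{\infty} - 6 e^{- \frac{x^{2}}{2}} \cos{\left(b x \right)} \, dx$.

Differentiating under the integral sign,
$$I'(b) = \int_{-\infty}^{\infty} 6 x e^{- \frac{x^{2}}{2}} \sin{\left(b x \right)} \, dx.$$

Integrate $\int_{-\infty}^{\infty} x \sin(b x)\, e^{- \frac{x^{2}}{2}}\, dx$ by parts with $u = \sin(b x)$ and $dv = x\, e^{- \frac{x^{2}}{2}}\, dx$, giving $v = - e^{- \frac{x^{2}}{2}}$. The boundary term vanishes and
$$\int_{-\infty}^{\infty} x \sin(b x)\, e^{- \frac{x^{2}}{2}}\, dx = b \int_{-\infty}^{\infty} \cos(b x)\, e^{- \frac{x^{2}}{2}}\, dx,$$
so $I'(b) = - b\, I(b)$.

This is a separable first-order ODE; solving with the initial condition $I(0) = \int_{-\infty}^{\infty} - 6 e^{- \frac{x^{2}}{2}}\,dx = - 6 \sqrt{2} \sqrt{\pi}$ gives
$$I(b) = - 6 \sqrt{2} \sqrt{\pi} e^{- \frac{b^{2}}{2}}.$$

Setting $b = \frac{4}{3}$:
$$I = - \frac{6 \sqrt{2} \sqrt{\pi}}{e^{\frac{8}{9}}}.$$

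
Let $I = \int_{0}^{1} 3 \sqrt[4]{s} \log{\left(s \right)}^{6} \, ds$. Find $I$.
$\frac{7077888}{15625}$

Start from the elementary integral
$$J(a) = \int_{0}^{1} 3 s^{a} \, ds = \frac{3}{a + 1}.$$

Differentiating under the integral sign brings down a factor of $\ln s$:
$$\frac{dJ}{da} = \int_{0}^{1} 3 s^{a} \log{\left(s \right)} \, ds = - \frac{3}{\left(a + 1\right)^{2}}.$$

Repeating $6$ times in total — each differentiation brings down another $\ln s$ — gives
$$\frac{d^{6}J}{da^{6}} = \int_{0}^{1} 3 s^{a} \log{\left(s \right)}^{6} \, ds = \frac{2160}{\left(a + 1\right)^{7}},$$
and the integrand here is exactly the target integrand, so $I = \frac{2160}{\left(a + 1\right)^{7}}$.

Setting $a = \frac{1}{4}$:
$$I = \frac{7077888}{15625}.$$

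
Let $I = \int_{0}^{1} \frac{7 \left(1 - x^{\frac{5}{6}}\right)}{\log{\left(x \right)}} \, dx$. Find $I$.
$- \log{\left(\frac{19487171}{279936} \right)}$

Consider the one-parameter family: let $I(a) = \int_{0}^{1} \frac{7 \left(1 - x^{a}\right)}{\log{\left(x \right)}} \, dx$.

Since $\dfrac{\partial}{\partial a}\,x^{a} = x^{a} \ln x$, the $\ln x$ in the denominator cancels and
$$\frac{dI}{da} = \int_{0}^{1} -7 x^{a} \, dx = -7 \left[\frac{x^{a+1}}{a+1}\right]_0^1 = - \frac{7}{a + 1}.$$

Integrating with respect to $a$ gives $I(a) = - 7 \log{\left(a + 1 \right)} + C$.

At $a = 0$ the integrand is identically $0$, so $I(0) = 0$. The closed form gives $0$, hence $C = 0$.

Setting $a = \frac{5}{6}$:
$$I = - \log{\left(\frac{19487171}{279936} \right)}.$$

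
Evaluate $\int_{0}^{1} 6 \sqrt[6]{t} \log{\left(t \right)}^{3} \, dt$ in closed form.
$- \frac{46656}{2401}$

Start from the elementary integral
$$J(a) = \int_{0}^{1} 6 t^{a} \, dt = \frac{6}{a + 1}.$$

Differentiating under the integral sign brings down a factor of $\ln t$:
$$\frac{dJ}{da} = \int_{0}^{1} 6 t^{a} \log{\left(t \right)} \, dt = - \frac{6}{\left(a + 1\right)^{2}}.$$

Repeating $3$ times in total — each differentiation brings down another $\ln t$ — gives
$$\frac{d^{3}J}{da^{3}} = \int_{0}^{1} 6 t^{a} \log{\left(t \right)}^{3} \, dt = - \frac{36}{\left(a + 1\right)^{4}},$$
and the integrand here is exactly the target integrand, so $I = - \frac{36}{\left(a + 1\right)^{4}}$.

Setting $a = \frac{1}{6}$:
$$I = - \frac{46656}{2401}.$$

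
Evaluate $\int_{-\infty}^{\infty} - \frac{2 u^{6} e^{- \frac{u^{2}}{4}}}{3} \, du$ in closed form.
$- 160 \sqrt{\pi}$

Start from the elementary integral
$$J(a) = \int_{-\infty}^{\infty} - \frac{2 e^{- a u^{2}}}{3} \, du = - \frac{2 \sqrt{\pi}}{3 \sqrt{a}}.$$

Differentiating under the integral sign brings down a factor of $(-u^2)$:
$$\frac{dJ}{da} = \int_{-\infty}^{\infty} \frac{2 u^{2} e^{- a u^{2}}}{3} \, du = \frac{\sqrt{\pi}}{3 a^{\frac{3}{2}}}.$$

Repeating $3$ times in total — each differentiation brings down another $(-u^2)$ — gives
$$\frac{d^{3}J}{da^{3}} = \int_{-\infty}^{\infty} \frac{2 u^{6} e^{- a u^{2}}}{3} \, du = \frac{5 \sqrt{\pi}}{4 a^{\frac{7}{2}}},$$
and the integrand here is $(-1)^{3}$ times the target integrand, so $I = (-1)^{3}\,\frac{d^{3}J}{da^{3}} = - \frac{5 \sqrt{\pi}}{4 a^{\frac{7}{2}}}$.

Setting $a = \frac{1}{4}$:
$$I = - 160 \sqrt{\pi}.$$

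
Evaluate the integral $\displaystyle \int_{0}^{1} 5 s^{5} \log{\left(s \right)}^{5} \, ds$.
$- \frac{25}{1944}$

Consider the simpler parametrised integral
$$J(a) = \int_{0}^{1} 5 s^{a} \, ds = \frac{5}{a + 1}.$$

Differentiating under the integral sign brings down a factor of $\ln s$:
$$\frac{dJ}{da} = \int_{0}^{1} 5 s^{a} \log{\left(s \right)} \, ds = - \frac{5}{\left(a + 1\right)^{2}}.$$

Repeating $5$ times in total — each differentiation brings down another $\ln s$ — gives
$$\frac{d^{5}J}{da^{5}} = \int_{0}^{1} 5 s^{a} \log{\left(s \right)}^{5} \, ds = - \frac{600}{\left(a + 1\right)^{6}},$$
and the integrand here is exactly the target integrand, so $I = - \frac{600}{\left(a + 1\right)^{6}}$.

Setting $a = 5$:
$$I = - \frac{25}{1944}.$$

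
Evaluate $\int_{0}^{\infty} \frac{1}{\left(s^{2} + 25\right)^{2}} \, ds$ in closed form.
$\frac{\pi}{500}$

Begin with the known result
$$J(a) = \int_{0}^{\infty} \frac{1}{a^{2} + s^{2}} \, ds = \frac{\pi}{2 a}.$$

Differentiating under the integral sign with respect to $a$,
$$\frac{dJ}{da} = \int_{0}^{\infty} - \frac{2 a}{\left(a^{2} + s^{2}\right)^{2}} \, ds = - \frac{\pi}{2 a^{2}},$$
so $\int_{0}^{\infty} \frac{1}{\left(a^{2} + s^{2}\right)^{2}} \, ds = \frac{\pi}{4 a^{3}}$.

Setting $a = 5$:
$$I = \frac{\pi}{500}.$$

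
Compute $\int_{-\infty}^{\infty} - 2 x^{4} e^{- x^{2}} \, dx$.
$- \frac{3 \sqrt{\pi}}{2}$

Begin with the known integral
$$J(a) = \int_{-\infty}^{\infty} - 2 e^{- a x^{2}} \, dx = - \frac{2 \sqrt{\pi}}{\sqrt{a}}.$$

Differentiating under the integral sign brings down a factor of $(-x^2)$:
$$\frac{dJ}{da} = \int_{-\infty}^{\infty} 2 x^{2} e^{- a x^{2}} \, dx = \frac{\sqrt{\pi}}{a^{\frac{3}{2}}}.$$

Repeating twice in total — each differentiation brings down another $(-x^2)$ — gives
$$\frac{d^{2}J}{da^{2}} = \int_{-\infty}^{\infty} - 2 x^{4} e^{- a x^{2}} \, dx = - \frac{3 \sqrt{\pi}}{2 a^{\frac{5}{2}}},$$
and the integrand here is exactly the target integrand, so $I = - \frac{3 \sqrt{\pi}}{2 a^{\frac{5}{2}}}$.

Setting $a = 1$:
$$I = - \frac{3 \sqrt{\pi}}{2}.$$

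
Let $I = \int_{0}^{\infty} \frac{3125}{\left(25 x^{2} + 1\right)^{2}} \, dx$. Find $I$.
$\frac{625 \pi}{4}$

Start from the standard arctangent integral
$$J(a) = \int_{0}^{\infty} \frac{5}{a^{2} + x^{2}} \, dx = \frac{5 \pi}{2 a}.$$

Differentiating under the integral sign with respect to $a$,
$$\frac{dJ}{da} = \int_{0}^{\infty} - \frac{10 a}{\left(a^{2} + x^{2}\right)^{2}} \, dx = - \frac{5 \pi}{2 a^{2}},$$
so $\int_{0}^{\infty} \frac{5}{\left(a^{2} + x^{2}\right)^{2}} \, dx = \frac{5 \pi}{4 a^{3}}$.

Setting $a = \frac{1}{5}$:
$$I = \frac{625 \pi}{4}.$$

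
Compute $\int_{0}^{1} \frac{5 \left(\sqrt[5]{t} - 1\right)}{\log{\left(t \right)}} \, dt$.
$\log{\left(\frac{7776}{3125} \right)}$

Replace the exponent $\frac{1}{5}$ by a parameter $a$: let $I(a) = \int_{0}^{1} \frac{5 \left(t^{a} - 1\right)}{\log{\left(t \right)}} \, dt$.

Since $\dfrac{\partial}{\partial a}\,t^{a} = t^{a} \ln t$, the $\ln t$ in the denominator cancels and
$$\frac{dI}{da} = \int_{0}^{1} 5 t^{a} \, dt = 5 \left[\frac{t^{a+1}}{a+1}\right]_0^1 = \frac{5}{a + 1}.$$

Integrating with respect to $a$ gives $I(a) = 5 \log{\left(a + 1 \right)} + C$.

At $a = 0$ the integrand is identically $0$, so $I(0) = 0$. The closed form gives $0$, hence $C = 0$.

Setting $a = \frac{1}{5}$:
$$I = \log{\left(\frac{7776}{3125} \right)}.$$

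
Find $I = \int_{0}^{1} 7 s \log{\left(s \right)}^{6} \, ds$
$\frac{315}{8}$

Consider the simpler parametrised integral
$$J(a) = \int_{0}^{1} 7 s^{a} \, ds = \frac{7}{a + 1}.$$

Differentiating under the integral sign brings down a factor of $\ln s$:
$$\frac{dJ}{da} = \int_{0}^{1} 7 s^{a} \log{\left(s \right)} \, ds = - \frac{7}{\left(a + 1\right)^{2}}.$$

Repeating $6$ times in total — each differentiation brings down another $\ln s$ — gives
$$\frac{d^{6}J}{da^{6}} = \int_{0}^{1} 7 s^{a} \log{\left(s \right)}^{6} \, ds = \frac{5040}{\left(a + 1\right)^{7}},$$
and the integrand here is exactly the target integrand, so $I = \frac{5040}{\left(a + 1\right)^{7}}$.

Setting $a = 1$:
$$I = \frac{315}{8}.$$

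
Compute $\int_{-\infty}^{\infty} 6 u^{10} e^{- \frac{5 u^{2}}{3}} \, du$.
$\frac{137781 \sqrt{15} \sqrt{\pi}}{50000}$

Consider the simpler parametrised integral
$$J(a) = \int_{-\infty}^{\infty} 6 e^{- a u^{2}} \, du = \frac{6 \sqrt{\pi}}{\sqrt{a}}.$$

Differentiating under the integral sign brings down a factor of $(-u^2)$:
$$\frac{dJ}{da} = \int_{-\infty}^{\infty} - 6 u^{2} e^{- a u^{2}} \, du = - \frac{3 \sqrt{\pi}}{a^{\frac{3}{2}}}.$$

Repeating $5$ times in total — each differentiation brings down another $(-u^2)$ — gives
$$\frac{d^{5}J}{da^{5}} = \int_{-\infty}^{\infty} - 6 u^{10} e^{- a u^{2}} \, du = - \frac{2835 \sqrt{\pi}}{16 a^{\frac{11}{2}}},$$
and the integrand here is $(-1)^{5}$ times the target integrand, so $I = (-1)^{5}\,\frac{d^{5}J}{da^{5}} = \frac{2835 \sqrt{\pi}}{16 a^{\frac{11}{2}}}$.

Setting $a = \frac{5}{3}$:
$$I = \frac{137781 \sqrt{15} \sqrt{\pi}}{50000}.$$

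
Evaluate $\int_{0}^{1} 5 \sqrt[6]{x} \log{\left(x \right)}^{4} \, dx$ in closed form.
$\frac{933120}{16807}$

Begin with the known integral
$$J(a) = \int_{0}^{1} 5 x^{a} \, dx = \frac{5}{a + 1}.$$

Differentiating under the integral sign brings down a factor of $\ln x$:
$$\frac{dJ}{da} = \int_{0}^{1} 5 x^{a} \log{\left(x \right)} \, dx = - \frac{5}{\left(a + 1\right)^{2}}.$$

Repeating $4$ times in total — each differentiation brings down another $\ln x$ — gives
$$\frac{d^{4}J}{da^{4}} = \int_{0}^{1} 5 x^{a} \log{\left(x \right)}^{4} \, dx = \frac{120}{\left(a + 1\right)^{5}},$$
and the integrand here is exactly the target integrand, so $I = \frac{120}{\left(a + 1\right)^{5}}$.

Setting $a = \frac{1}{6}$:
$$I = \frac{933120}{16807}.$$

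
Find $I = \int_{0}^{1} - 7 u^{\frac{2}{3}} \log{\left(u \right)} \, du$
$\frac{63}{25}$

Begin with the known integral
$$J(a) = \int_{0}^{1} - 7 u^{a} \, du = - \frac{7}{a + 1}.$$

Differentiating under the integral sign brings down a factor of $\ln u$:
$$\frac{dJ}{da} = \int_{0}^{1} - 7 u^{a} \log{\left(u \right)} \, du = \frac{7}{\left(a + 1\right)^{2}}.$$

The integral on the left is $I$, so $I = \frac{7}{\left(a + 1\right)^{2}}$.

Setting $a = \frac{2}{3}$:
$$I = \frac{63}{25}.$$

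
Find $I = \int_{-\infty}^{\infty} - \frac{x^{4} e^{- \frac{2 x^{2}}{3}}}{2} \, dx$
$- \frac{27 \sqrt{6} \sqrt{\pi}}{64}$

Begin with the known integral
$$J(a) = \int_{-\infty}^{\infty} - \frac{e^{- a x^{2}}}{2} \, dx = - \frac{\sqrt{\pi}}{2 \sqrt{a}}.$$

Differentiating under the integral sign brings down a factor of $(-x^2)$:
$$\frac{dJ}{da} = \int_{-\infty}^{\infty} \frac{x^{2} e^{- a x^{2}}}{2} \, dx = \frac{\sqrt{\pi}}{4 a^{\frac{3}{2}}}.$$

Repeating twice in total — each differentiation brings down another $(-x^2)$ — gives
$$\frac{d^{2}J}{da^{2}} = \int_{-\infty}^{\infty} - \frac{x^{4} e^{- a x^{2}}}{2} \, dx = - \frac{3 \sqrt{\pi}}{8 a^{\frac{5}{2}}},$$
and the integrand here is exactly the target integrand, so $I = - \frac{3 \sqrt{\pi}}{8 a^{\frac{5}{2}}}$.

Setting $a = \frac{2}{3}$:
$$I = - \frac{27 \sqrt{6} \sqrt{\pi}}{64}.$$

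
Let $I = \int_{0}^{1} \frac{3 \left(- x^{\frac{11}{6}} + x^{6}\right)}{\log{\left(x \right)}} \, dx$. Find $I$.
$\log{\left(\frac{74088}{4913} \right)}$

Consider the one-parameter family: let $I(a) = \int_{0}^{1} \frac{3 \left(- x^{\frac{11}{6}} + x^{a}\right)}{\log{\left(x \right)}} \, dx$.

Since $\dfrac{\partial}{\partial a}\,x^{a} = x^{a} \ln x$, the $\ln x$ in the denominator cancels and
$$\frac{dI}{da} = \int_{0}^{1} 3 x^{a} \, dx = 3 \left[\frac{x^{a+1}}{a+1}\right]_0^1 = \frac{3}{a + 1}.$$

Integrating with respect to $a$ gives $I(a) = \log{\left(\frac{216 \left(a + 1\right)^{3}}{4913} \right)} + C$.

At $a = \frac{11}{6}$ the integrand is identically $0$, so $I(\frac{11}{6}) = 0$. The closed form gives $0$, hence $C = 0$.

Setting $a = 6$:
$$I = \log{\left(\frac{74088}{4913} \right)}.$$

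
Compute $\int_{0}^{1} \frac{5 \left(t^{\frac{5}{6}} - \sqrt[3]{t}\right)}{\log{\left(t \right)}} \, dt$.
$- \log{\left(\frac{32768}{161051} \right)}$

Replace the exponent $\frac{1}{3}$ by a parameter $a$: let $I(a) = \int_{0}^{1} \frac{5 \left(t^{\frac{5}{6}} - t^{a}\right)}{\log{\left(t \right)}} \, dt$.

Since $\dfrac{\partial}{\partial a}\,t^{a} = t^{a} \ln t$, the $\ln t$ in the denominator cancels and
$$\frac{dI}{da} = \int_{0}^{1} -5 t^{a} \, dt = -5 \left[\frac{t^{a+1}}{a+1}\right]_0^1 = - \frac{5}{a + 1}.$$

Integrating with respect to $a$ gives $I(a) = - \log{\left(\frac{7776 \left(a + 1\right)^{5}}{161051} \right)} + C$.

At $a = \frac{5}{6}$ the integrand is identically $0$, so $I(\frac{5}{6}) = 0$. The closed form gives $0$, hence $C = 0$.

Setting $a = \frac{1}{3}$:
$$I = - \log{\left(\frac{32768}{161051} \right)}.$$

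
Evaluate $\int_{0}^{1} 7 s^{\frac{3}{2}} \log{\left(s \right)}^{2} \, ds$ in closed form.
$\frac{112}{125}$

Start from the elementary integral
$$J(a) = \int_{0}^{1} 7 s^{a} \, ds = \frac{7}{a + 1}.$$

Differentiating under the integral sign brings down a factor of $\ln s$:
$$\frac{dJ}{da} = \int_{0}^{1} 7 s^{a} \log{\left(s \right)} \, ds = - \frac{7}{\left(a + 1\right)^{2}}.$$

Repeating twice in total — each differentiation brings down another $\ln s$ — gives
$$\frac{d^{2}J}{da^{2}} = \int_{0}^{1} 7 s^{a} \log{\left(s \right)}^{2} \, ds = \frac{14}{\left(a + 1\right)^{3}},$$
and the integrand here is exactly the target integrand, so $I = \frac{14}{\left(a + 1\right)^{3}}$.

Setting $a = \frac{3}{2}$:
$$I = \frac{112}{125}.$$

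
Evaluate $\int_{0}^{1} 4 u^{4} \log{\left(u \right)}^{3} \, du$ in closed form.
$- \frac{24}{625}$

Consider the simpler parametrised integral
$$J(a) = \int_{0}^{1} 4 u^{a} \, du = \frac{4}{a + 1}.$$

Differentiating under the integral sign brings down a factor of $\ln u$:
$$\frac{dJ}{da} = \int_{0}^{1} 4 u^{a} \log{\left(u \right)} \, du = - \frac{4}{\left(a + 1\right)^{2}}.$$

Repeating $3$ times in total — each differentiation brings down another $\ln u$ — gives
$$\frac{d^{3}J}{da^{3}} = \int_{0}^{1} 4 u^{a} \log{\left(u \right)}^{3} \, du = - \frac{24}{\left(a + 1\right)^{4}},$$
and the integrand here is exactly the target integrand, so $I = - \frac{24}{\left(a + 1\right)^{4}}$.

Setting $a = 4$:
$$I = - \frac{24}{625}.$$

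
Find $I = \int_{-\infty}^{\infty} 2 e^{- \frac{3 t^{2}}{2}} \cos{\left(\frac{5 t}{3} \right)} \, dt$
$\frac{2 \sqrt{6} \sqrt{\pi}}{3 e^{\frac{25}{54}}}$

Treat the cosine frequency as a parameter and define $I(b) = \int_{-\infty}^{\infty} 2 e^{- \frac{3 t^{2}}{2}} \cos{\left(b t \right)} \, dt$.

Differentiating under the integral sign,
$$I'(b) = \int_{-\infty}^{\infty} - 2 t e^{- \frac{3 t^{2}}{2}} \sin{\left(b t \right)} \, dt.$$

Integrate $\int_{-\infty}^{\infty} t \sin(b t)\, e^{- \frac{3 t^{2}}{2}}\, dt$ by parts with $u = \sin(b t)$ and $dv = t\, e^{- \frac{3 t^{2}}{2}}\, dt$, giving $v = - \frac{e^{- \frac{3 t^{2}}{2}}}{3}$. The boundary term vanishes and
$$\int_{-\infty}^{\infty} t \sin(b t)\, e^{- \frac{3 t^{2}}{2}}\, dt = \frac{b}{3} \int_{-\infty}^{\infty} \cos(b t)\, e^{- \frac{3 t^{2}}{2}}\, dt,$$
so $I'(b) = - \frac{b}{3}\, I(b)$.

This is a separable first-order ODE; solving with the initial condition $I(0) = \int_{-\infty}^{\infty} 2 e^{- \frac{3 t^{2}}{2}}\,dt = \frac{2 \sqrt{6} \sqrt{\pi}}{3}$ gives
$$I(b) = \frac{2 \sqrt{6} \sqrt{\pi} e^{- \frac{b^{2}}{6}}}{3}.$$

Setting $b = \frac{5}{3}$:
$$I = \frac{2 \sqrt{6} \sqrt{\pi}}{3 e^{\frac{25}{54}}}.$$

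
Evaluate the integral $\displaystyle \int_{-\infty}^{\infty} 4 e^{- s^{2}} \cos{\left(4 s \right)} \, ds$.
$\frac{4 \sqrt{\pi}}{e^{4}}$

Define $I(b) = \int_{-\infty}^{\infty} 4 e^{- s^{2}} \cos{\left(b s \right)} \, ds$.

Differentiating under the integral sign,
$$I'(b) = \int_{-\infty}^{\infty} - 4 s e^{- s^{2}} \sin{\left(b s \right)} \, ds.$$

Integrate $\int_{-\infty}^{\infty} s \sin(b s)\, e^{- s^{2}}\, ds$ by parts with $u = \sin(b s)$ and $dv = s\, e^{- s^{2}}\, ds$, giving $v = - \frac{e^{- s^{2}}}{2}$. The boundary term vanishes and
$$\int_{-\infty}^{\infty} s \sin(b s)\, e^{- s^{2}}\, ds = \frac{b}{2} \int_{-\infty}^{\infty} \cos(b s)\, e^{- s^{2}}\, ds,$$
so $I'(b) = - \frac{b}{2}\, I(b)$.

This is a separable first-order ODE; solving with the initial condition $I(0) = \int_{-\infty}^{\infty} 4 e^{- s^{2}}\,ds = 4 \sqrt{\pi}$ gives
$$I(b) = 4 \sqrt{\pi} e^{- \frac{b^{2}}{4}}.$$

Setting $b = 4$:
$$I = \frac{4 \sqrt{\pi}}{e^{4}}.$$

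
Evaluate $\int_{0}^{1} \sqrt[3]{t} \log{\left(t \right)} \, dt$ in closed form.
$- \frac{9}{16}$

Consider the simpler parametrised integral
$$J(a) = \int_{0}^{1} t^{a} \, dt = \frac{1}{a + 1}.$$

Differentiating under the integral sign brings down a factor of $\ln t$:
$$\frac{dJ}{da} = \int_{0}^{1} t^{a} \log{\left(t \right)} \, dt = - \frac{1}{\left(a + 1\right)^{2}}.$$

The integral on the left is $I$, so $I = - \frac{1}{\left(a + 1\right)^{2}}$.

Setting $a = \frac{1}{3}$:
$$I = - \frac{9}{16}.$$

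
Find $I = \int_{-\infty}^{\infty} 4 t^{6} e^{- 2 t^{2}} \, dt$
$\frac{15 \sqrt{2} \sqrt{\pi}}{32}$

Consider the simpler parametrised integral
$$J(a) = \int_{-\infty}^{\infty} 4 e^{- a t^{2}} \, dt = \frac{4 \sqrt{\pi}}{\sqrt{a}}.$$

Differentiating under the integral sign brings down a factor of $(-t^2)$:
$$\frac{dJ}{da} = \int_{-\infty}^{\infty} - 4 t^{2} e^{- a t^{2}} \, dt = - \frac{2 \sqrt{\pi}}{a^{\frac{3}{2}}}.$$

Repeating $3$ times in total — each differentiation brings down another $(-t^2)$ — gives
$$\frac{d^{3}J}{da^{3}} = \int_{-\infty}^{\infty} - 4 t^{6} e^{- a t^{2}} \, dt = - \frac{15 \sqrt{\pi}}{2 a^{\frac{7}{2}}},$$
and the integrand here is $(-1)^{3}$ times the target integrand, so $I = (-1)^{3}\,\frac{d^{3}J}{da^{3}} = \frac{15 \sqrt{\pi}}{2 a^{\frac{7}{2}}}$.

Setting $a = 2$:
$$I = \frac{15 \sqrt{2} \sqrt{\pi}}{32}.$$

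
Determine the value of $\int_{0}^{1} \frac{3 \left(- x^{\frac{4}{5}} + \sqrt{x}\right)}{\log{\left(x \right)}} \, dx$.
$\log{\left(\frac{125}{216} \right)}$

Introduce a parameter $a$ in the exponent: let $I(a) = \int_{0}^{1} \frac{3 \left(- x^{\frac{4}{5}} + x^{a}\right)}{\log{\left(x \right)}} \, dx$.

Since $\dfrac{\partial}{\partial a}\,x^{a} = x^{a} \ln x$, the $\ln x$ in the denominator cancels and
$$\frac{dI}{da} = \int_{0}^{1} 3 x^{a} \, dx = 3 \left[\frac{x^{a+1}}{a+1}\right]_0^1 = \frac{3}{a + 1}.$$

Integrating with respect to $a$ gives $I(a) = \log{\left(\frac{125 \left(a + 1\right)^{3}}{729} \right)} + C$.

At $a = \frac{4}{5}$ the integrand is identically $0$, so $I(\frac{4}{5}) = 0$. The closed form gives $0$, hence $C = 0$.

Setting $a = \frac{1}{2}$:
$$I = \log{\left(\frac{125}{216} \right)}.$$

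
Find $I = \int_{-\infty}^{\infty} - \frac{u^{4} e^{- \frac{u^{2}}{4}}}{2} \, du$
$- 12 \sqrt{\pi}$

Start from the elementary integral
$$J(a) = \int_{-\infty}^{\infty} - \frac{e^{- a u^{2}}}{2} \, du = - \frac{\sqrt{\pi}}{2 \sqrt{a}}.$$

Differentiating under the integral sign brings down a factor of $(-u^2)$:
$$\frac{dJ}{da} = \int_{-\infty}^{\infty} \frac{u^{2} e^{- a u^{2}}}{2} \, du = \frac{\sqrt{\pi}}{4 a^{\frac{3}{2}}}.$$

Repeating twice in total — each differentiation brings down another $(-u^2)$ — gives
$$\frac{d^{2}J}{da^{2}} = \int_{-\infty}^{\infty} - \frac{u^{4} e^{- a u^{2}}}{2} \, du = - \frac{3 \sqrt{\pi}}{8 a^{\frac{5}{2}}},$$
and the integrand here is exactly the target integrand, so $I = - \frac{3 \sqrt{\pi}}{8 a^{\frac{5}{2}}}$.

Setting $a = \frac{1}{4}$:
$$I = - 12 \sqrt{\pi}.$$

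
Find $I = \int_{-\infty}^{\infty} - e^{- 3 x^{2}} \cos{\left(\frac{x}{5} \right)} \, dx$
$- \frac{\sqrt{3} \sqrt{\pi}}{3 e^{\frac{1}{300}}}$

Define $I(b) = \int_{-\infty}^{\infty} - e^{- 3 x^{2}} \cos{\left(b x \right)} \, dx$.

Differentiating under the integral sign,
$$I'(b) = \int_{-\infty}^{\infty} x e^{- 3 x^{2}} \sin{\left(b x \right)} \, dx.$$

Integrate $\int_{-\infty}^{\infty} x \sin(b x)\, e^{- 3 x^{2}}\, dx$ by parts with $u = \sin(b x)$ and $dv = x\, e^{- 3 x^{2}}\, dx$, giving $v = - \frac{e^{- 3 x^{2}}}{6}$. The boundary term vanishes and
$$\int_{-\infty}^{\infty} x \sin(b x)\, e^{- 3 x^{2}}\, dx = \frac{b}{6} \int_{-\infty}^{\infty} \cos(b x)\, e^{- 3 x^{2}}\, dx,$$
so $I'(b) = - \frac{b}{6}\, I(b)$.

This is a separable first-order ODE; solving with the initial condition $I(0) = \int_{-\infty}^{\infty} - e^{- 3 x^{2}}\,dx = - \frac{\sqrt{3} \sqrt{\pi}}{3}$ gives
$$I(b) = - \frac{\sqrt{3} \sqrt{\pi} e^{- \frac{b^{2}}{12}}}{3}.$$

Setting $b = \frac{1}{5}$:
$$I = - \frac{\sqrt{3} \sqrt{\pi}}{3 e^{\frac{1}{300}}}.$$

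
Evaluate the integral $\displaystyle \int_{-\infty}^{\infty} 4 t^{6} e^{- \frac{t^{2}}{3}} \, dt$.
$\frac{405 \sqrt{3} \sqrt{\pi}}{2}$

Consider the simpler parametrised integral
$$J(a) = \int_{-\infty}^{\infty} 4 e^{- a t^{2}} \, dt = \frac{4 \sqrt{\pi}}{\sqrt{a}}.$$

Differentiating under the integral sign brings down a factor of $(-t^2)$:
$$\frac{dJ}{da} = \int_{-\infty}^{\infty} - 4 t^{2} e^{- a t^{2}} \, dt = - \frac{2 \sqrt{\pi}}{a^{\frac{3}{2}}}.$$

Repeating $3$ times in total — each differentiation brings down another $(-t^2)$ — gives
$$\frac{d^{3}J}{da^{3}} = \int_{-\infty}^{\infty} - 4 t^{6} e^{- a t^{2}} \, dt = - \frac{15 \sqrt{\pi}}{2 a^{\frac{7}{2}}},$$
and the integrand here is $(-1)^{3}$ times the target integrand, so $I = (-1)^{3}\,\frac{d^{3}J}{da^{3}} = \frac{15 \sqrt{\pi}}{2 a^{\frac{7}{2}}}$.

Setting $a = \frac{1}{3}$:
$$I = \frac{405 \sqrt{3} \sqrt{\pi}}{2}.$$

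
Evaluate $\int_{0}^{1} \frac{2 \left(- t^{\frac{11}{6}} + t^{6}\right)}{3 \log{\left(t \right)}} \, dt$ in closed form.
$- \frac{2 \log{\left(17 \right)}}{3} + \frac{2 \log{\left(42 \right)}}{3}$

Replace the exponent $6$ by a parameter $a$: let $I(a) = \int_{0}^{1} \frac{2 \left(- t^{\frac{11}{6}} + t^{a}\right)}{3 \log{\left(t \right)}} \, dt$.

Since $\dfrac{\partial}{\partial a}\,t^{a} = t^{a} \ln t$, the $\ln t$ in the denominator cancels and
$$\frac{dI}{da} = \int_{0}^{1} \frac{2}{3} t^{a} \, dt = \frac{2}{3} \left[\frac{t^{a+1}}{a+1}\right]_0^1 = \frac{2}{3 \left(a + 1\right)}.$$

Integrating with respect to $a$ gives $I(a) = \log{\left(\frac{\sqrt[3]{17} \cdot 6^{\frac{2}{3}} \left(a + 1\right)^{\frac{2}{3}}}{17} \right)} + C$.

At $a = \frac{11}{6}$ the integrand is identically $0$, so $I(\frac{11}{6}) = 0$. The closed form gives $0$, hence $C = 0$.

Setting $a = 6$:
$$I = - \frac{2 \log{\left(17 \right)}}{3} + \frac{2 \log{\left(42 \right)}}{3}.$$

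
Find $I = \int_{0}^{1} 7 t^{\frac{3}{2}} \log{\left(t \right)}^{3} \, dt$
$- \frac{672}{625}$

Start from the elementary integral
$$J(a) = \int_{0}^{1} 7 t^{a} \, dt = \frac{7}{a + 1}.$$

Differentiating under the integral sign brings down a factor of $\ln t$:
$$\frac{dJ}{da} = \int_{0}^{1} 7 t^{a} \log{\left(t \right)} \, dt = - \frac{7}{\left(a + 1\right)^{2}}.$$

Repeating $3$ times in total — each differentiation brings down another $\ln t$ — gives
$$\frac{d^{3}J}{da^{3}} = \int_{0}^{1} 7 t^{a} \log{\left(t \right)}^{3} \, dt = - \frac{42}{\left(a + 1\right)^{4}},$$
and the integrand here is exactly the target integrand, so $I = - \frac{42}{\left(a + 1\right)^{4}}$.

Setting $a = \frac{3}{2}$:
$$I = - \frac{672}{625}.$$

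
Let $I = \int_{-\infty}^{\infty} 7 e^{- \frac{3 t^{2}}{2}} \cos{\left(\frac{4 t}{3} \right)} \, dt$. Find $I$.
$\frac{7 \sqrt{6} \sqrt{\pi}}{3 e^{\frac{8}{27}}}$

Let $b$ denote the cosine frequency and define $I(b) = \int_{-\infty}^{\infty} 7 e^{- \frac{3 t^{2}}{2}} \cos{\left(b t \right)} \, dt$.

Differentiating under the integral sign,
$$I'(b) = \int_{-\infty}^{\infty} - 7 t e^{- \frac{3 t^{2}}{2}} \sin{\left(b t \right)} \, dt.$$

Integrate $\int_{-\infty}^{\infty} t \sin(b t)\, e^{- \frac{3 t^{2}}{2}}\, dt$ by parts with $u = \sin(b t)$ and $dv = t\, e^{- \frac{3 t^{2}}{2}}\, dt$, giving $v = - \frac{e^{- \frac{3 t^{2}}{2}}}{3}$. The boundary term vanishes and
$$\int_{-\infty}^{\infty} t \sin(b t)\, e^{- \frac{3 t^{2}}{2}}\, dt = \frac{b}{3} \int_{-\infty}^{\infty} \cos(b t)\, e^{- \frac{3 t^{2}}{2}}\, dt,$$
so $I'(b) = - \frac{b}{3}\, I(b)$.

This is a separable first-order ODE; solving with the initial condition $I(0) = \int_{-\infty}^{\infty} 7 e^{- \frac{3 t^{2}}{2}}\,dt = \frac{7 \sqrt{6} \sqrt{\pi}}{3}$ gives
$$I(b) = \frac{7 \sqrt{6} \sqrt{\pi} e^{- \frac{b^{2}}{6}}}{3}.$$

Setting $b = \frac{4}{3}$:
$$I = \frac{7 \sqrt{6} \sqrt{\pi}}{3 e^{\frac{8}{27}}}.$$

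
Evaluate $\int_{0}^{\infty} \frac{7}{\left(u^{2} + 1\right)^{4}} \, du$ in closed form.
$\frac{35 \pi}{32}$

Recall the elementary integral
$$J(a) = \int_{0}^{\infty} \frac{7}{a^{2} + u^{2}} \, du = \frac{7 \pi}{2 a}.$$

Differentiating under the integral sign with respect to $a$,
$$\frac{dJ}{da} = \int_{0}^{\infty} - \frac{14 a}{\left(a^{2} + u^{2}\right)^{2}} \, du = - \frac{7 \pi}{2 a^{2}},$$
so $\int_{0}^{\infty} \frac{7}{\left(a^{2} + u^{2}\right)^{2}} \, du = \frac{7 \pi}{4 a^{3}}$.

Repeating — each differentiation of $1/(u^2+a^2)^j$ produces $-2ja/(u^2+a^2)^{j+1}$ — and dividing through by $-2ja$ at each step yields, after $3$ differentiations in total,
$$\int_{0}^{\infty} \frac{7}{\left(a^{2} + u^{2}\right)^{4}} \, du = \frac{35 \pi}{32 a^{7}}.$$

Setting $a = 1$:
$$I = \frac{35 \pi}{32}.$$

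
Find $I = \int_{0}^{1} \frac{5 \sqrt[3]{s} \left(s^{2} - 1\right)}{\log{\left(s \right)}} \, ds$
$- \log{\left(\frac{32}{3125} \right)}$

Consider the one-parameter family: let $I(a) = \int_{0}^{1} \frac{5 \left(s^{\frac{7}{3}} - s^{a}\right)}{\log{\left(s \right)}} \, ds$.

Since $\dfrac{\partial}{\partial a}\,s^{a} = s^{a} \ln s$, the $\ln s$ in the denominator cancels and
$$\frac{dI}{da} = \int_{0}^{1} -5 s^{a} \, ds = -5 \left[\frac{s^{a+1}}{a+1}\right]_0^1 = - \frac{5}{a + 1}.$$

Integrating with respect to $a$ gives $I(a) = - \log{\left(\frac{243 \left(a + 1\right)^{5}}{100000} \right)} + C$.

At $a = \frac{7}{3}$ the integrand is identically $0$, so $I(\frac{7}{3}) = 0$. The closed form gives $0$, hence $C = 0$.

Setting $a = \frac{1}{3}$:
$$I = - \log{\left(\frac{32}{3125} \right)}.$$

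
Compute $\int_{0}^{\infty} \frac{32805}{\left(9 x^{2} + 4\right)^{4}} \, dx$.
$\frac{54675 \pi}{4096}$

Recall the elementary integral
$$J(a) = \int_{0}^{\infty} \frac{5}{a^{2} + x^{2}} \, dx = \frac{5 \pi}{2 a}.$$

Differentiating under the integral sign with respect to $a$,
$$\frac{dJ}{da} = \int_{0}^{\infty} - \frac{10 a}{\left(a^{2} + x^{2}\right)^{2}} \, dx = - \frac{5 \pi}{2 a^{2}},$$
so $\int_{0}^{\infty} \frac{5}{\left(a^{2} + x^{2}\right)^{2}} \, dx = \frac{5 \pi}{4 a^{3}}$.

Repeating — each differentiation of $1/(x^2+a^2)^j$ produces $-2ja/(x^2+a^2)^{j+1}$ — and dividing through by $-2ja$ at each step yields, after $3$ differentiations in total,
$$\int_{0}^{\infty} \frac{5}{\left(a^{2} + x^{2}\right)^{4}} \, dx = \frac{25 \pi}{32 a^{7}}.$$

Setting $a = \frac{2}{3}$:
$$I = \frac{54675 \pi}{4096}.$$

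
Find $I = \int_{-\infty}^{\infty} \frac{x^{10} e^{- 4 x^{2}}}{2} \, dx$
$\frac{945 \sqrt{\pi}}{131072}$

Consider the simpler parametrised integral
$$J(a) = \int_{-\infty}^{\infty} \frac{e^{- a x^{2}}}{2} \, dx = \frac{\sqrt{\pi}}{2 \sqrt{a}}.$$

Differentiating under the integral sign brings down a factor of $(-x^2)$:
$$\frac{dJ}{da} = \int_{-\infty}^{\infty} - \frac{x^{2} e^{- a x^{2}}}{2} \, dx = - \frac{\sqrt{\pi}}{4 a^{\frac{3}{2}}}.$$

Repeating $5$ times in total — each differentiation brings down another $(-x^2)$ — gives
$$\frac{d^{5}J}{da^{5}} = \int_{-\infty}^{\infty} - \frac{x^{10} e^{- a x^{2}}}{2} \, dx = - \frac{945 \sqrt{\pi}}{64 a^{\frac{11}{2}}},$$
and the integrand here is $(-1)^{5}$ times the target integrand, so $I = (-1)^{5}\,\frac{d^{5}J}{da^{5}} = \frac{945 \sqrt{\pi}}{64 a^{\frac{11}{2}}}$.

Setting $a = 4$:
$$I = \frac{945 \sqrt{\pi}}{131072}.$$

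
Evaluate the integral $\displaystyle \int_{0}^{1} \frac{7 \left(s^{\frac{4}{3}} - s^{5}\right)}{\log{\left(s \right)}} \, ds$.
$\log{\left(\frac{823543}{612220032} \right)}$

Replace the exponent $\frac{4}{3}$ by a parameter $a$: let $I(a) = \int_{0}^{1} \frac{7 \left(- s^{5} + s^{a}\right)}{\log{\left(s \right)}} \, ds$.

Since $\dfrac{\partial}{\partial a}\,s^{a} = s^{a} \ln s$, the $\ln s$ in the denominator cancels and
$$\frac{dI}{da} = \int_{0}^{1} 7 s^{a} \, ds = 7 \left[\frac{s^{a+1}}{a+1}\right]_0^1 = \frac{7}{a + 1}.$$

Integrating with respect to $a$ gives $I(a) = \log{\left(\frac{\left(a + 1\right)^{7}}{279936} \right)} + C$.

At $a = 5$ the integrand is identically $0$, so $I(5) = 0$. The closed form gives $0$, hence $C = 0$.

Setting $a = \frac{4}{3}$:
$$I = \log{\left(\frac{823543}{612220032} \right)}.$$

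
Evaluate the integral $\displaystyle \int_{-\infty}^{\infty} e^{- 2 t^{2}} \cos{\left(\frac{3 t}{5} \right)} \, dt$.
$\frac{\sqrt{2} \sqrt{\pi}}{2 e^{\frac{9}{200}}}$

Let $b$ denote the cosine frequency and define $I(b) = \int_{-\infty}^{\infty} e^{- 2 t^{2}} \cos{\left(b t \right)} \, dt$.

Differentiating under the integral sign,
$$I'(b) = \int_{-\infty}^{\infty} - t e^{- 2 t^{2}} \sin{\left(b t \right)} \, dt.$$

Integrate $\int_{-\infty}^{\infty} t \sin(b t)\, e^{- 2 t^{2}}\, dt$ by parts with $u = \sin(b t)$ and $dv = t\, e^{- 2 t^{2}}\, dt$, giving $v = - \frac{e^{- 2 t^{2}}}{4}$. The boundary term vanishes and
$$\int_{-\infty}^{\infty} t \sin(b t)\, e^{- 2 t^{2}}\, dt = \frac{b}{4} \int_{-\infty}^{\infty} \cos(b t)\, e^{- 2 t^{2}}\, dt,$$
so $I'(b) = - \frac{b}{4}\, I(b)$.

This is a separable first-order ODE; solving with the initial condition $I(0) = \int_{-\infty}^{\infty} e^{- 2 t^{2}}\,dt = \frac{\sqrt{2} \sqrt{\pi}}{2}$ gives
$$I(b) = \frac{\sqrt{2} \sqrt{\pi} e^{- \frac{b^{2}}{8}}}{2}.$$

Setting $b = \frac{3}{5}$:
$$I = \frac{\sqrt{2} \sqrt{\pi}}{2 e^{\frac{9}{200}}}.$$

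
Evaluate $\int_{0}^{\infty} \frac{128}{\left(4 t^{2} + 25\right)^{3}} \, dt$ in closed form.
$\frac{12 \pi}{3125}$

Begin with the known result
$$J(a) = \int_{0}^{\infty} \frac{2}{a^{2} + t^{2}} \, dt = \frac{\pi}{a}.$$

Differentiating under the integral sign with respect to $a$,
$$\frac{dJ}{da} = \int_{0}^{\infty} - \frac{4 a}{\left(a^{2} + t^{2}\right)^{2}} \, dt = - \frac{\pi}{a^{2}},$$
so $\int_{0}^{\infty} \frac{2}{\left(a^{2} + t^{2}\right)^{2}} \, dt = \frac{\pi}{2 a^{3}}$.

Repeating — each differentiation of $1/(t^2+a^2)^j$ produces $-2ja/(t^2+a^2)^{j+1}$ — and dividing through by $-2ja$ at each step yields, after $2$ differentiations in total,
$$\int_{0}^{\infty} \frac{2}{\left(a^{2} + t^{2}\right)^{3}} \, dt = \frac{3 \pi}{8 a^{5}}.$$

Setting $a = \frac{5}{2}$:
$$I = \frac{12 \pi}{3125}.$$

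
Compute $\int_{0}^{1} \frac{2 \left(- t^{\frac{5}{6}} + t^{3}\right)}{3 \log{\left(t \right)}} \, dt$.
$\log{\left(\frac{4 \sqrt[3]{11} \cdot 3^{\frac{2}{3}}}{11} \right)}$

Introduce a parameter $a$ in the exponent: let $I(a) = \int_{0}^{1} \frac{2 \left(- t^{\frac{5}{6}} + t^{a}\right)}{3 \log{\left(t \right)}} \, dt$.

Since $\dfrac{\partial}{\partial a}\,t^{a} = t^{a} \ln t$, the $\ln t$ in the denominator cancels and
$$\frac{dI}{da} = \int_{0}^{1} \frac{2}{3} t^{a} \, dt = \frac{2}{3} \left[\frac{t^{a+1}}{a+1}\right]_0^1 = \frac{2}{3 \left(a + 1\right)}.$$

Integrating with respect to $a$ gives $I(a) = \log{\left(\frac{\sqrt[3]{11} \cdot 6^{\frac{2}{3}} \left(a + 1\right)^{\frac{2}{3}}}{11} \right)} + C$.

At $a = \frac{5}{6}$ the integrand is identically $0$, so $I(\frac{5}{6}) = 0$. The closed form gives $0$, hence $C = 0$.

Setting $a = 3$:
$$I = \log{\left(\frac{4 \sqrt[3]{11} \cdot 3^{\frac{2}{3}}}{11} \right)}.$$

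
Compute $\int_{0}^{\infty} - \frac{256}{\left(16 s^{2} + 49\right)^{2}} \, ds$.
$- \frac{16 \pi}{343}$

Start from the standard arctangent integral
$$J(a) = \int_{0}^{\infty} - \frac{1}{a^{2} + s^{2}} \, ds = - \frac{\pi}{2 a}.$$

Differentiating under the integral sign with respect to $a$,
$$\frac{dJ}{da} = \int_{0}^{\infty} \frac{2 a}{\left(a^{2} + s^{2}\right)^{2}} \, ds = \frac{\pi}{2 a^{2}},$$
so $\int_{0}^{\infty} - \frac{1}{\left(a^{2} + s^{2}\right)^{2}} \, ds = - \frac{\pi}{4 a^{3}}$.

Setting $a = \frac{7}{4}$:
$$I = - \frac{16 \pi}{343}.$$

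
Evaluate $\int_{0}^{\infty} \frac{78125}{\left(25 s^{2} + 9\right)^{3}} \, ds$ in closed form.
$\frac{15625 \pi}{1296}$

Recall the elementary integral
$$J(a) = \int_{0}^{\infty} \frac{5}{a^{2} + s^{2}} \, ds = \frac{5 \pi}{2 a}.$$

Differentiating under the integral sign with respect to $a$,
$$\frac{dJ}{da} = \int_{0}^{\infty} - \frac{10 a}{\left(a^{2} + s^{2}\right)^{2}} \, ds = - \frac{5 \pi}{2 a^{2}},$$
so $\int_{0}^{\infty} \frac{5}{\left(a^{2} + s^{2}\right)^{2}} \, ds = \frac{5 \pi}{4 a^{3}}$.

Repeating — each differentiation of $1/(s^2+a^2)^j$ produces $-2ja/(s^2+a^2)^{j+1}$ — and dividing through by $-2ja$ at each step yields, after $2$ differentiations in total,
$$\int_{0}^{\infty} \frac{5}{\left(a^{2} + s^{2}\right)^{3}} \, ds = \frac{15 \pi}{16 a^{5}}.$$

Setting $a = \frac{3}{5}$:
$$I = \frac{15625 \pi}{1296}.$$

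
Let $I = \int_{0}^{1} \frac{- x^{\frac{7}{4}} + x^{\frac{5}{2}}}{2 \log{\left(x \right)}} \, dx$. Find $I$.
$\log{\left(\frac{\sqrt{154}}{11} \right)}$

Replace the exponent $\frac{5}{2}$ by a parameter $a$: let $I(a) = \int_{0}^{1} \frac{- x^{\frac{7}{4}} + x^{a}}{2 \log{\left(x \right)}} \, dx$.

Since $\dfrac{\partial}{\partial a}\,x^{a} = x^{a} \ln x$, the $\ln x$ in the denominator cancels and
$$\frac{dI}{da} = \int_{0}^{1} \frac{1}{2} x^{a} \, dx = \frac{1}{2} \left[\frac{x^{a+1}}{a+1}\right]_0^1 = \frac{1}{2 \left(a + 1\right)}.$$

Integrating with respect to $a$ gives $I(a) = \frac{\log{\left(a + 1 \right)}}{2} - \frac{\log{\left(11 \right)}}{2} + \log{\left(2 \right)} + C$.

At $a = \frac{7}{4}$ the integrand is identically $0$, so $I(\frac{7}{4}) = 0$. The closed form gives $0$, hence $C = 0$.

Setting $a = \frac{5}{2}$:
$$I = \log{\left(\frac{\sqrt{154}}{11} \right)}.$$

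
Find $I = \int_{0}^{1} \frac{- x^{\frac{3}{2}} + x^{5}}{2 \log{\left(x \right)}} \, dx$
$\log{\left(\frac{2 \sqrt{15}}{5} \right)}$

Consider the one-parameter family: let $I(a) = \int_{0}^{1} \frac{- x^{\frac{3}{2}} + x^{a}}{2 \log{\left(x \right)}} \, dx$.

Since $\dfrac{\partial}{\partial a}\,x^{a} = x^{a} \ln x$, the $\ln x$ in the denominator cancels and
$$\frac{dI}{da} = \int_{0}^{1} \frac{1}{2} x^{a} \, dx = \frac{1}{2} \left[\frac{x^{a+1}}{a+1}\right]_0^1 = \frac{1}{2 \left(a + 1\right)}.$$

Integrating with respect to $a$ gives $I(a) = \log{\left(\frac{\sqrt{10} \sqrt{a + 1}}{5} \right)} + C$.

At $a = \frac{3}{2}$ the integrand is identically $0$, so $I(\frac{3}{2}) = 0$. The closed form gives $0$, hence $C = 0$.

Setting $a = 5$:
$$I = \log{\left(\frac{2 \sqrt{15}}{5} \right)}.$$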